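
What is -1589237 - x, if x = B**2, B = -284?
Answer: -1669893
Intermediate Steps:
x = 80656 (x = (-284)**2 = 80656)
-1589237 - x = -1589237 - 1*80656 = -1589237 - 80656 = -1669893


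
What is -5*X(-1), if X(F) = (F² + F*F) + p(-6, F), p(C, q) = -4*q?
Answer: -30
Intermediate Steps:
X(F) = -4*F + 2*F² (X(F) = (F² + F*F) - 4*F = (F² + F²) - 4*F = 2*F² - 4*F = -4*F + 2*F²)
-5*X(-1) = -10*(-1)*(-2 - 1) = -10*(-1)*(-3) = -5*6 = -30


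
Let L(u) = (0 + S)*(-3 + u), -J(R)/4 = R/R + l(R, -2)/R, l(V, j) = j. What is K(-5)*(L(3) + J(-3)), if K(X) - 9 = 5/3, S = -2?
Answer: -640/9 ≈ -71.111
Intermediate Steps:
K(X) = 32/3 (K(X) = 9 + 5/3 = 32/3)
J(R) = -4 + 8/R (J(R) = -4*(R/R - 2/R) = -4*(1 - 2/R) = -4 + 8/R)
L(u) = 6 - 2*u (L(u) = (0 - 2)*(-3 + u) = -2*(-3 + u) = 6 - 2*u)
K(-5)*(L(3) + J(-3)) = 32*((6 - 2*3) + (-4 + 8/(-3)))/3 = 32*((6 - 6) + (-4 + 8*(-1/3)))/3 = 32*(0 + (-4 - 8/3))/3 = 32*(0 - 20/3)/3 = (32/3)*(-20/3) = -640/9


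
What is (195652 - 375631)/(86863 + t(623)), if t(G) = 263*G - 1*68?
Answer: -59993/83548 ≈ -0.71807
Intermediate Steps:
t(G) = -68 + 263*G (t(G) = 263*G - 68 = -68 + 263*G)
(195652 - 375631)/(86863 + t(623)) = (195652 - 375631)/(86863 + (-68 + 263*623)) = -179979/(86863 + (-68 + 163849)) = -179979/(86863 + 163781) = -179979/250644 = -179979*1/250644 = -59993/83548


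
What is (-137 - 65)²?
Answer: 40804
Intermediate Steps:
(-137 - 65)² = (-202)² = 40804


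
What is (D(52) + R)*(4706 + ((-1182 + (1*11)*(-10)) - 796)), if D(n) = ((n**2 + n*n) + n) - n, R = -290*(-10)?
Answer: 21750344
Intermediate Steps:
R = 2900
D(n) = 2*n**2 (D(n) = ((n**2 + n**2) + n) - n = (2*n**2 + n) - n = (n + 2*n**2) - n = 2*n**2)
(D(52) + R)*(4706 + ((-1182 + (1*11)*(-10)) - 796)) = (2*52**2 + 2900)*(4706 + ((-1182 + (1*11)*(-10)) - 796)) = (2*2704 + 2900)*(4706 + ((-1182 + 11*(-10)) - 796)) = (5408 + 2900)*(4706 + ((-1182 - 110) - 796)) = 8308*(4706 + (-1292 - 796)) = 8308*(4706 - 2088) = 8308*2618 = 21750344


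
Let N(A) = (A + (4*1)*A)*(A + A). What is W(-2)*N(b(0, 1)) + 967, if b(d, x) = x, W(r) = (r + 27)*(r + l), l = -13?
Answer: -2783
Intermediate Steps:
W(r) = (-13 + r)*(27 + r) (W(r) = (r + 27)*(r - 13) = (27 + r)*(-13 + r) = (-13 + r)*(27 + r))
N(A) = 10*A² (N(A) = (A + 4*A)*(2*A) = (5*A)*(2*A) = 10*A²)
W(-2)*N(b(0, 1)) + 967 = (-351 + (-2)² + 14*(-2))*(10*1²) + 967 = (-351 + 4 - 28)*(10*1) + 967 = -375*10 + 967 = -3750 + 967 = -2783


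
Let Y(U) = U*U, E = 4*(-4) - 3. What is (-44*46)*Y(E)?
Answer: -730664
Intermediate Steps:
E = -19 (E = -16 - 3 = -19)
Y(U) = U**2
(-44*46)*Y(E) = -44*46*(-19)**2 = -2024*361 = -730664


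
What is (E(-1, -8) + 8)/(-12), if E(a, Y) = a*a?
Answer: -3/4 ≈ -0.75000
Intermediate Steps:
E(a, Y) = a**2
(E(-1, -8) + 8)/(-12) = ((-1)**2 + 8)/(-12) = (1 + 8)*(-1/12) = 9*(-1/12) = -3/4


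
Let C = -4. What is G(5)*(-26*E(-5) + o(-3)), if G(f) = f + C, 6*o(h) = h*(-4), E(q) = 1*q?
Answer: 132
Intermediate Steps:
E(q) = q
o(h) = -2*h/3 (o(h) = (h*(-4))/6 = (-4*h)/6 = -2*h/3)
G(f) = -4 + f (G(f) = f - 4 = -4 + f)
G(5)*(-26*E(-5) + o(-3)) = (-4 + 5)*(-26*(-5) - 2/3*(-3)) = 1*(130 + 2) = 1*132 = 132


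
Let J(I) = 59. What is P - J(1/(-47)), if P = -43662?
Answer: -43721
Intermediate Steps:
P - J(1/(-47)) = -43662 - 1*59 = -43662 - 59 = -43721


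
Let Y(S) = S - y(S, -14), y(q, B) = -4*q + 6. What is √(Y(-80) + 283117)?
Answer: √282711 ≈ 531.71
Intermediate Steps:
y(q, B) = 6 - 4*q
Y(S) = -6 + 5*S (Y(S) = S - (6 - 4*S) = S + (-6 + 4*S) = -6 + 5*S)
√(Y(-80) + 283117) = √((-6 + 5*(-80)) + 283117) = √((-6 - 400) + 283117) = √(-406 + 283117) = √282711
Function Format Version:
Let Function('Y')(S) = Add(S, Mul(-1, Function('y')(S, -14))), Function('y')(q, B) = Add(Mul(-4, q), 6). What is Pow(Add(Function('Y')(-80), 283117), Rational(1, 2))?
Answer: Pow(282711, Rational(1, 2)) ≈ 531.71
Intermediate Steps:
Function('y')(q, B) = Add(6, Mul(-4, q))
Function('Y')(S) = Add(-6, Mul(5, S)) (Function('Y')(S) = Add(S, Mul(-1, Add(6, Mul(-4, S)))) = Add(S, Add(-6, Mul(4, S))) = Add(-6, Mul(5, S)))
Pow(Add(Function('Y')(-80), 283117), Rational(1, 2)) = Pow(Add(Add(-6, Mul(5, -80)), 283117), Rational(1, 2)) = Pow(Add(Add(-6, -400), 283117), Rational(1, 2)) = Pow(Add(-406, 283117), Rational(1, 2)) = Pow(282711, Rational(1, 2))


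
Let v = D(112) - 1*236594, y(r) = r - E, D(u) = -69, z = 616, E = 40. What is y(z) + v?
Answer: -236087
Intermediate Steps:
y(r) = -40 + r (y(r) = r - 1*40 = r - 40 = -40 + r)
v = -236663 (v = -69 - 1*236594 = -69 - 236594 = -236663)
y(z) + v = (-40 + 616) - 236663 = 576 - 236663 = -236087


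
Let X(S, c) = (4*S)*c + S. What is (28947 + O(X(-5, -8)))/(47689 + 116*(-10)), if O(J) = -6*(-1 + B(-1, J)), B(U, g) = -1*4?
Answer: 28977/46529 ≈ 0.62277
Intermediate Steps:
B(U, g) = -4
X(S, c) = S + 4*S*c (X(S, c) = 4*S*c + S = S + 4*S*c)
O(J) = 30 (O(J) = -6*(-1 - 4) = -6*(-5) = 30)
(28947 + O(X(-5, -8)))/(47689 + 116*(-10)) = (28947 + 30)/(47689 + 116*(-10)) = 28977/(47689 - 1160) = 28977/46529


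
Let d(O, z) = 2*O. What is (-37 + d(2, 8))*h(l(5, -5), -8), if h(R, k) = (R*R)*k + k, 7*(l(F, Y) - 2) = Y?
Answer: 34320/49 ≈ 700.41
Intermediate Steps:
l(F, Y) = 2 + Y/7
h(R, k) = k + k*R² (h(R, k) = R²*k + k = k*R² + k = k + k*R²)
(-37 + d(2, 8))*h(l(5, -5), -8) = (-37 + 2*2)*(-8*(1 + (2 + (⅐)*(-5))²)) = (-37 + 4)*(-8*(1 + (2 - 5/7)²)) = -(-264)*(1 + (9/7)²) = -(-264)*(1 + 81/49) = -(-264)*130/49 = -33*(-1040/49) = 34320/49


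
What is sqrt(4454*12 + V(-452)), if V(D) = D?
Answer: 2*sqrt(13249) ≈ 230.21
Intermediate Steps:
sqrt(4454*12 + V(-452)) = sqrt(4454*12 - 452) = sqrt(53448 - 452) = sqrt(52996) = 2*sqrt(13249)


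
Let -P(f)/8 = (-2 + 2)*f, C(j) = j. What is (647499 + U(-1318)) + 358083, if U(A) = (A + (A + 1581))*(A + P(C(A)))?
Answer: 2396072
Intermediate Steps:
P(f) = 0 (P(f) = -8*(-2 + 2)*f = -0*f = -8*0 = 0)
U(A) = A*(1581 + 2*A) (U(A) = (A + (A + 1581))*(A + 0) = (A + (1581 + A))*A = (1581 + 2*A)*A = A*(1581 + 2*A))
(647499 + U(-1318)) + 358083 = (647499 - 1318*(1581 + 2*(-1318))) + 358083 = (647499 - 1318*(1581 - 2636)) + 358083 = (647499 - 1318*(-1055)) + 358083 = (647499 + 1390490) + 358083 = 2037989 + 358083 = 2396072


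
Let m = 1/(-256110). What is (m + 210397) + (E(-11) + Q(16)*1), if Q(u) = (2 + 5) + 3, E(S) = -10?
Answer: 53884775669/256110 ≈ 2.1040e+5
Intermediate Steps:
m = -1/256110 ≈ -3.9046e-6
Q(u) = 10 (Q(u) = 7 + 3 = 10)
(m + 210397) + (E(-11) + Q(16)*1) = (-1/256110 + 210397) + (-10 + 10*1) = 53884775669/256110 + (-10 + 10) = 53884775669/256110 + 0 = 53884775669/256110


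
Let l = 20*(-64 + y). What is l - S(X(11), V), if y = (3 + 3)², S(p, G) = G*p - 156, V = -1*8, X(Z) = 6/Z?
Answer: -4396/11 ≈ -399.64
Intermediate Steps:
V = -8
S(p, G) = -156 + G*p
y = 36 (y = 6² = 36)
l = -560 (l = 20*(-64 + 36) = 20*(-28) = -560)
l - S(X(11), V) = -560 - (-156 - 48/11) = -560 - 1*(-1764/11) = -560 + 1764/11 = -4396/11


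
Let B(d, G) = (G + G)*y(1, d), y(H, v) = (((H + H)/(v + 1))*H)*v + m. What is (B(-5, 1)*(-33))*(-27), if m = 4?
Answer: 11583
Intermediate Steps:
y(H, v) = 4 + 2*v*H**2/(1 + v) (y(H, v) = (((H + H)/(v + 1))*H)*v + 4 = (((2*H)/(1 + v))*H)*v + 4 = ((2*H/(1 + v))*H)*v + 4 = (2*H**2/(1 + v))*v + 4 = 2*v*H**2/(1 + v) + 4 = 4 + 2*v*H**2/(1 + v))
B(d, G) = 4*G*(2 + 3*d)/(1 + d) (B(d, G) = (G + G)*(2*(2 + 2*d + d*1**2)/(1 + d)) = (2*G)*(2*(2 + 2*d + d*1)/(1 + d)) = (2*G)*(2*(2 + 2*d + d)/(1 + d)) = (2*G)*(2*(2 + 3*d)/(1 + d)) = 4*G*(2 + 3*d)/(1 + d))
(B(-5, 1)*(-33))*(-27) = ((4*1*(2 + 3*(-5))/(1 - 5))*(-33))*(-27) = ((4*1*(2 - 15)/(-4))*(-33))*(-27) = ((4*1*(-1/4)*(-13))*(-33))*(-27) = (13*(-33))*(-27) = -429*(-27) = 11583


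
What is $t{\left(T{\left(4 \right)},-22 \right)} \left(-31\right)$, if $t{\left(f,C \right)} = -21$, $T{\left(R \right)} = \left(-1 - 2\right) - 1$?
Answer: $651$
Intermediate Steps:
$T{\left(R \right)} = -4$ ($T{\left(R \right)} = -3 - 1 = -4$)
$t{\left(T{\left(4 \right)},-22 \right)} \left(-31\right) = \left(-21\right) \left(-31\right) = 651$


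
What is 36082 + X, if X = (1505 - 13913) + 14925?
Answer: 38599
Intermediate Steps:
X = 2517 (X = -12408 + 14925 = 2517)
36082 + X = 36082 + 2517 = 38599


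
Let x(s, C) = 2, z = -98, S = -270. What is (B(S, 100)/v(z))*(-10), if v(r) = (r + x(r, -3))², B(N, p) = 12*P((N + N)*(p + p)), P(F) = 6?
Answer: -5/64 ≈ -0.078125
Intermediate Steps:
B(N, p) = 72 (B(N, p) = 12*6 = 72)
v(r) = (2 + r)² (v(r) = (r + 2)² = (2 + r)²)
(B(S, 100)/v(z))*(-10) = (72/((2 - 98)²))*(-10) = (72/((-96)²))*(-10) = (72/9216)*(-10) = (72*(1/9216))*(-10) = (1/128)*(-10) = -5/64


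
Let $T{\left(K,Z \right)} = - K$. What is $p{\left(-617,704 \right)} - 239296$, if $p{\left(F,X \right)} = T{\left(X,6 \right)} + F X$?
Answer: $-674368$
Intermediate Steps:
$p{\left(F,X \right)} = - X + F X$
$p{\left(-617,704 \right)} - 239296 = 704 \left(-1 - 617\right) - 239296 = 704 \left(-618\right) - 239296 = -435072 - 239296 = -674368$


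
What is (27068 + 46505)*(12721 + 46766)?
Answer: 4376637051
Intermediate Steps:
(27068 + 46505)*(12721 + 46766) = 73573*59487 = 4376637051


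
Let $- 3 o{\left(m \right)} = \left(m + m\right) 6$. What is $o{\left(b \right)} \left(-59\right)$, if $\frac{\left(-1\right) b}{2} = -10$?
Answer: $4720$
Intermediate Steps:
$b = 20$ ($b = \left(-2\right) \left(-10\right) = 20$)
$o{\left(m \right)} = - 4 m$ ($o{\left(m \right)} = - \frac{\left(m + m\right) 6}{3} = - \frac{2 m 6}{3} = - \frac{12 m}{3} = - 4 m$)
$o{\left(b \right)} \left(-59\right) = \left(-4\right) 20 \left(-59\right) = \left(-80\right) \left(-59\right) = 4720$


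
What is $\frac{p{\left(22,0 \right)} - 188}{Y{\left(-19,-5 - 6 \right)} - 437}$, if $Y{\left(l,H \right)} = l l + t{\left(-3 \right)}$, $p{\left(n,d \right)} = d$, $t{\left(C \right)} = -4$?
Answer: $\frac{47}{20} \approx 2.35$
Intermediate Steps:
$Y{\left(l,H \right)} = -4 + l^{2}$ ($Y{\left(l,H \right)} = l l - 4 = l^{2} - 4 = -4 + l^{2}$)
$\frac{p{\left(22,0 \right)} - 188}{Y{\left(-19,-5 - 6 \right)} - 437} = \frac{0 - 188}{\left(-4 + \left(-19\right)^{2}\right) - 437} = \frac{0 + \left(-198 + 10\right)}{\left(-4 + 361\right) - 437} = \frac{0 - 188}{357 - 437} = - \frac{188}{-80} = \left(-188\right) \left(- \frac{1}{80}\right) = \frac{47}{20}$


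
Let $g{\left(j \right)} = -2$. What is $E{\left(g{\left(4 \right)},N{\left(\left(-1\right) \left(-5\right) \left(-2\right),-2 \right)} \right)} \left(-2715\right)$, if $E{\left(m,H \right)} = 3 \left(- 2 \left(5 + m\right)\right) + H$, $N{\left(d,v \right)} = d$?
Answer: $76020$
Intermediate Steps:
$E{\left(m,H \right)} = -30 + H - 6 m$ ($E{\left(m,H \right)} = 3 \left(-10 - 2 m\right) + H = \left(-30 - 6 m\right) + H = -30 + H - 6 m$)
$E{\left(g{\left(4 \right)},N{\left(\left(-1\right) \left(-5\right) \left(-2\right),-2 \right)} \right)} \left(-2715\right) = \left(-30 + \left(-1\right) \left(-5\right) \left(-2\right) - -12\right) \left(-2715\right) = \left(-30 + 5 \left(-2\right) + 12\right) \left(-2715\right) = \left(-30 - 10 + 12\right) \left(-2715\right) = \left(-28\right) \left(-2715\right) = 76020$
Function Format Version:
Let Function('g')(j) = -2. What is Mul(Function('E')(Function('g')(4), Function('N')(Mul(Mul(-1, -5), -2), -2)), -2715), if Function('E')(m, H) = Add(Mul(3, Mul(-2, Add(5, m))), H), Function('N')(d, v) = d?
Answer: 76020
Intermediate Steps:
Function('E')(m, H) = Add(-30, H, Mul(-6, m)) (Function('E')(m, H) = Add(Mul(3, Add(-10, Mul(-2, m))), H) = Add(Add(-30, Mul(-6, m)), H) = Add(-30, H, Mul(-6, m)))
Mul(Function('E')(Function('g')(4), Function('N')(Mul(Mul(-1, -5), -2), -2)), -2715) = Mul(Add(-30, Mul(Mul(-1, -5), -2), Mul(-6, -2)), -2715) = Mul(Add(-30, Mul(5, -2), 12), -2715) = Mul(Add(-30, -10, 12), -2715) = Mul(-28, -2715) = 76020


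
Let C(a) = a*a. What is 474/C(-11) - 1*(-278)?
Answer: 34112/121 ≈ 281.92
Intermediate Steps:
C(a) = a²
474/C(-11) - 1*(-278) = 474/((-11)²) - 1*(-278) = 474/121 + 278 = 34112/121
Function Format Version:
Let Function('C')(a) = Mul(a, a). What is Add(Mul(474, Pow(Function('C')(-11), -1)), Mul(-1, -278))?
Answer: Rational(34112, 121) ≈ 281.92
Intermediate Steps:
Function('C')(a) = Pow(a, 2)
Add(Mul(474, Pow(Function('C')(-11), -1)), Mul(-1, -278)) = Add(Mul(474, Pow(Pow(-11, 2), -1)), Mul(-1, -278)) = Add(Mul(474, Pow(121, -1)), 278) = Add(Mul(474, Rational(1, 121)), 278) = Add(Rational(474, 121), 278) = Rational(34112, 121)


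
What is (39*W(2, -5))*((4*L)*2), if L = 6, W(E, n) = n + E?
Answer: -5616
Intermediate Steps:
W(E, n) = E + n
(39*W(2, -5))*((4*L)*2) = (39*(2 - 5))*((4*6)*2) = (39*(-3))*(24*2) = -117*48 = -5616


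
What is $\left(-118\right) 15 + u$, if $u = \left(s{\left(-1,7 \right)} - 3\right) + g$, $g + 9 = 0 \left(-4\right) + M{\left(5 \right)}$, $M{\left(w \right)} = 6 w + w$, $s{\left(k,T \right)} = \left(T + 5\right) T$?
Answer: $-1663$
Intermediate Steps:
$s{\left(k,T \right)} = T \left(5 + T\right)$ ($s{\left(k,T \right)} = \left(5 + T\right) T = T \left(5 + T\right)$)
$M{\left(w \right)} = 7 w$
$g = 26$ ($g = -9 + \left(0 \left(-4\right) + 7 \cdot 5\right) = -9 + \left(0 + 35\right) = -9 + 35 = 26$)
$u = 107$ ($u = \left(7 \left(5 + 7\right) - 3\right) + 26 = \left(7 \cdot 12 - 3\right) + 26 = \left(84 - 3\right) + 26 = 81 + 26 = 107$)
$\left(-118\right) 15 + u = \left(-118\right) 15 + 107 = -1770 + 107 = -1663$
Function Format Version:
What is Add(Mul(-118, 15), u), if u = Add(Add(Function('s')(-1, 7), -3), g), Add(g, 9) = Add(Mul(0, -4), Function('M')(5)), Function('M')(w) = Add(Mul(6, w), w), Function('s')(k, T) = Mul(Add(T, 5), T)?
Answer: -1663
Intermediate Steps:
Function('s')(k, T) = Mul(T, Add(5, T)) (Function('s')(k, T) = Mul(Add(5, T), T) = Mul(T, Add(5, T)))
Function('M')(w) = Mul(7, w)
g = 26 (g = Add(-9, Add(Mul(0, -4), Mul(7, 5))) = Add(-9, Add(0, 35)) = Add(-9, 35) = 26)
u = 107 (u = Add(Add(Mul(7, Add(5, 7)), -3), 26) = Add(Add(Mul(7, 12), -3), 26) = Add(Add(84, -3), 26) = Add(81, 26) = 107)
Add(Mul(-118, 15), u) = Add(Mul(-118, 15), 107) = Add(-1770, 107) = -1663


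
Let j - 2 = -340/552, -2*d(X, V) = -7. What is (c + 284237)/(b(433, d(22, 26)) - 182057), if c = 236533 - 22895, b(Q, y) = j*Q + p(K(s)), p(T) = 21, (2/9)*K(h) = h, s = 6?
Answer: -1963050/715379 ≈ -2.7441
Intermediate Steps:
K(h) = 9*h/2
d(X, V) = 7/2 (d(X, V) = -1/2*(-7) = 7/2)
j = 191/138 (j = 2 - 340/552 = 2 - 340*1/552 = 2 - 85/138 = 191/138 ≈ 1.3841)
b(Q, y) = 21 + 191*Q/138 (b(Q, y) = 191*Q/138 + 21 = 21 + 191*Q/138)
c = 213638
(c + 284237)/(b(433, d(22, 26)) - 182057) = (213638 + 284237)/((21 + (191/138)*433) - 182057) = 497875/((21 + 82703/138) - 182057) = 497875/(85601/138 - 182057) = 497875/(-25038265/138) = 497875*(-138/25038265) = -1963050/715379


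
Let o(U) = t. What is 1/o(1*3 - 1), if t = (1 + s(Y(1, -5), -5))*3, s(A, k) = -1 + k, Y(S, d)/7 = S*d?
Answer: -1/15 ≈ -0.066667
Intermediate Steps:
Y(S, d) = 7*S*d (Y(S, d) = 7*(S*d) = 7*S*d)
t = -15 (t = (1 + (-1 - 5))*3 = (1 - 6)*3 = -5*3 = -15)
o(U) = -15
1/o(1*3 - 1) = 1/(-15) = -1/15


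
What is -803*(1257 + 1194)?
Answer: -1968153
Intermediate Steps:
-803*(1257 + 1194) = -803*2451 = -1968153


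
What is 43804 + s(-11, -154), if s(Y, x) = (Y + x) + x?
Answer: 43485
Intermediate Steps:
s(Y, x) = Y + 2*x
43804 + s(-11, -154) = 43804 + (-11 + 2*(-154)) = 43804 + (-11 - 308) = 43804 - 319 = 43485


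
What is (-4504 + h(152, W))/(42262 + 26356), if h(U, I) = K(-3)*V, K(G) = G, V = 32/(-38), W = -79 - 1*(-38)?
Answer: -42764/651871 ≈ -0.065602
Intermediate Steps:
W = -41 (W = -79 + 38 = -41)
V = -16/19 (V = 32*(-1/38) = -16/19 ≈ -0.84210)
h(U, I) = 48/19 (h(U, I) = -3*(-16/19) = 48/19)
(-4504 + h(152, W))/(42262 + 26356) = (-4504 + 48/19)/(42262 + 26356) = -85528/19/68618 = -85528/19*1/68618 = -42764/651871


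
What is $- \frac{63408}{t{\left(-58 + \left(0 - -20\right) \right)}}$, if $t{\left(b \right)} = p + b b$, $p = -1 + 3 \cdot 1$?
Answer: $- \frac{10568}{241} \approx -43.851$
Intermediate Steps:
$p = 2$ ($p = -1 + 3 = 2$)
$t{\left(b \right)} = 2 + b^{2}$ ($t{\left(b \right)} = 2 + b b = 2 + b^{2}$)
$- \frac{63408}{t{\left(-58 + \left(0 - -20\right) \right)}} = - \frac{63408}{2 + \left(-58 + \left(0 - -20\right)\right)^{2}} = - \frac{63408}{2 + \left(-58 + \left(0 + 20\right)\right)^{2}} = - \frac{63408}{2 + \left(-58 + 20\right)^{2}} = - \frac{63408}{2 + \left(-38\right)^{2}} = - \frac{63408}{2 + 1444} = - \frac{63408}{1446} = \left(-63408\right) \frac{1}{1446} = - \frac{10568}{241}$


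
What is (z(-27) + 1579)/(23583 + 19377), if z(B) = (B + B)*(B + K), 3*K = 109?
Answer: 215/8592 ≈ 0.025023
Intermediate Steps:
K = 109/3 (K = (1/3)*109 = 109/3 ≈ 36.333)
z(B) = 2*B*(109/3 + B) (z(B) = (B + B)*(B + 109/3) = (2*B)*(109/3 + B) = 2*B*(109/3 + B))
(z(-27) + 1579)/(23583 + 19377) = ((2/3)*(-27)*(109 + 3*(-27)) + 1579)/(23583 + 19377) = ((2/3)*(-27)*(109 - 81) + 1579)/42960 = ((2/3)*(-27)*28 + 1579)*(1/42960) = (-504 + 1579)*(1/42960) = 1075*(1/42960) = 215/8592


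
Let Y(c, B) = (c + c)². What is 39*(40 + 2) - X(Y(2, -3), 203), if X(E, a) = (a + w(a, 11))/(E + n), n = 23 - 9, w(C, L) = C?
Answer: 24367/15 ≈ 1624.5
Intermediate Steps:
Y(c, B) = 4*c² (Y(c, B) = (2*c)² = 4*c²)
n = 14
X(E, a) = 2*a/(14 + E) (X(E, a) = (a + a)/(E + 14) = (2*a)/(14 + E) = 2*a/(14 + E))
39*(40 + 2) - X(Y(2, -3), 203) = 39*(40 + 2) - 2*203/(14 + 4*2²) = 39*42 - 2*203/(14 + 4*4) = 1638 - 2*203/(14 + 16) = 1638 - 2*203/30 = 1638 - 1*203/15 = 1638 - 203/15 = 24367/15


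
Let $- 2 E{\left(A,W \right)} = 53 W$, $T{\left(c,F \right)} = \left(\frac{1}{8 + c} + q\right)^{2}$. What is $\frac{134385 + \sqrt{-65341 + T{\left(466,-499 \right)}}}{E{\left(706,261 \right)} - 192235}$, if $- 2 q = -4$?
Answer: $- \frac{268770}{398303} - \frac{i \sqrt{14679653915}}{94397811} \approx -0.67479 - 0.0012835 i$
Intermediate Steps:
$q = 2$ ($q = \left(- \frac{1}{2}\right) \left(-4\right) = 2$)
$T{\left(c,F \right)} = \left(2 + \frac{1}{8 + c}\right)^{2}$ ($T{\left(c,F \right)} = \left(\frac{1}{8 + c} + 2\right)^{2} = \left(2 + \frac{1}{8 + c}\right)^{2}$)
$E{\left(A,W \right)} = - \frac{53 W}{2}$
$\frac{134385 + \sqrt{-65341 + T{\left(466,-499 \right)}}}{E{\left(706,261 \right)} - 192235} = \frac{134385 + \sqrt{-65341 + \frac{\left(17 + 2 \cdot 466\right)^{2}}{\left(8 + 466\right)^{2}}}}{\left(- \frac{53}{2}\right) 261 - 192235} = \frac{134385 + \sqrt{-65341 + \frac{\left(17 + 932\right)^{2}}{224676}}}{- \frac{13833}{2} - 192235} = \frac{134385 + \sqrt{-65341 + \frac{949^{2}}{224676}}}{- \frac{398303}{2}} = \left(134385 + \sqrt{-65341 + \frac{1}{224676} \cdot 900601}\right) \left(- \frac{2}{398303}\right) = \left(134385 + \sqrt{-65341 + \frac{900601}{224676}}\right) \left(- \frac{2}{398303}\right) = \left(134385 + \sqrt{- \frac{14679653915}{224676}}\right) \left(- \frac{2}{398303}\right) = \left(134385 + \frac{i \sqrt{14679653915}}{474}\right) \left(- \frac{2}{398303}\right) = - \frac{268770}{398303} - \frac{i \sqrt{14679653915}}{94397811}$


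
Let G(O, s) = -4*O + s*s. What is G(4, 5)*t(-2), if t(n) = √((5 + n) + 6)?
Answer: 27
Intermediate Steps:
G(O, s) = s² - 4*O (G(O, s) = -4*O + s² = s² - 4*O)
t(n) = √(11 + n)
G(4, 5)*t(-2) = (5² - 4*4)*√(11 - 2) = (25 - 16)*√9 = 9*3 = 27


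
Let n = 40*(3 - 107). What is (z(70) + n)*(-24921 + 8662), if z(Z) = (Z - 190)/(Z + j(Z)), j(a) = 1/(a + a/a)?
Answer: 112121413640/1657 ≈ 6.7665e+7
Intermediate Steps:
j(a) = 1/(1 + a) (j(a) = 1/(a + 1) = 1/(1 + a))
z(Z) = (-190 + Z)/(Z + 1/(1 + Z)) (z(Z) = (Z - 190)/(Z + 1/(1 + Z)) = (-190 + Z)/(Z + 1/(1 + Z)))
n = -4160 (n = 40*(-104) = -4160)
(z(70) + n)*(-24921 + 8662) = ((1 + 70)*(-190 + 70)/(1 + 70*(1 + 70)) - 4160)*(-24921 + 8662) = (71*(-120)/(1 + 70*71) - 4160)*(-16259) = (71*(-120)/(1 + 4970) - 4160)*(-16259) = (71*(-120)/4971 - 4160)*(-16259) = ((1/4971)*71*(-120) - 4160)*(-16259) = (-2840/1657 - 4160)*(-16259) = -6895960/1657*(-16259) = 112121413640/1657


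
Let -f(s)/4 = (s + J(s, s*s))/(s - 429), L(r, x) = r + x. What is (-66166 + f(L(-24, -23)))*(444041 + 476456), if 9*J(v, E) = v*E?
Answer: -65325860551904/1071 ≈ -6.0995e+10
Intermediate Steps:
J(v, E) = E*v/9 (J(v, E) = (v*E)/9 = (E*v)/9 = E*v/9)
f(s) = -4*(s + s³/9)/(-429 + s) (f(s) = -4*(s + (s*s)*s/9)/(s - 429) = -4*(s + s²*s/9)/(-429 + s) = -4*(s + s³/9)/(-429 + s))
(-66166 + f(L(-24, -23)))*(444041 + 476456) = (-66166 + 4*(-24 - 23)*(-9 - (-24 - 23)²)/(9*(-429 + (-24 - 23))))*(444041 + 476456) = (-66166 + (4/9)*(-47)*(-9 - 1*(-47)²)/(-429 - 47))*920497 = (-66166 + (4/9)*(-47)*(-9 - 1*2209)/(-476))*920497 = (-66166 + (4/9)*(-47)*(-1/476)*(-9 - 2209))*920497 = (-66166 + (4/9)*(-47)*(-1/476)*(-2218))*920497 = (-66166 - 104246/1071)*920497 = -70968032/1071*920497 = -65325860551904/1071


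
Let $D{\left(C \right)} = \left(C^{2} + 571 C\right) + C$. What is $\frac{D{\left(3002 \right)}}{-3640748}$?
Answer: $- \frac{2682287}{910187} \approx -2.947$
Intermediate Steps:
$D{\left(C \right)} = C^{2} + 572 C$
$\frac{D{\left(3002 \right)}}{-3640748} = \frac{3002 \left(572 + 3002\right)}{-3640748} = 3002 \cdot 3574 \left(- \frac{1}{3640748}\right) = 10729148 \left(- \frac{1}{3640748}\right) = - \frac{2682287}{910187}$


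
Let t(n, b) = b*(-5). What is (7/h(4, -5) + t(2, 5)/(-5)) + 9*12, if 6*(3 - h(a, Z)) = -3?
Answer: 115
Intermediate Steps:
t(n, b) = -5*b
h(a, Z) = 7/2 (h(a, Z) = 3 - ⅙*(-3) = 3 + ½ = 7/2)
(7/h(4, -5) + t(2, 5)/(-5)) + 9*12 = (7/(7/2) - 5*5/(-5)) + 9*12 = (7*(2/7) - 25*(-⅕)) + 108 = (2 + 5) + 108 = 7 + 108 = 115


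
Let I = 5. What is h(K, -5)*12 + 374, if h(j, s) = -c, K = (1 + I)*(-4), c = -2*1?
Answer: 398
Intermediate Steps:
c = -2
K = -24 (K = (1 + 5)*(-4) = 6*(-4) = -24)
h(j, s) = 2 (h(j, s) = -1*(-2) = 2)
h(K, -5)*12 + 374 = 2*12 + 374 = 24 + 374 = 398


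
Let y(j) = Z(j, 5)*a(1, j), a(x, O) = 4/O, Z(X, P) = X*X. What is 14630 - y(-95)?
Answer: 15010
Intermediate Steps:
Z(X, P) = X²
y(j) = 4*j (y(j) = j²*(4/j) = 4*j)
14630 - y(-95) = 14630 - 4*(-95) = 14630 - 1*(-380) = 14630 + 380 = 15010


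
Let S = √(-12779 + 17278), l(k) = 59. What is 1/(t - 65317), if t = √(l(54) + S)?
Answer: -1/(65317 - √(59 + √4499)) ≈ -1.5313e-5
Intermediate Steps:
S = √4499 ≈ 67.075
t = √(59 + √4499) ≈ 11.228
1/(t - 65317) = 1/(√(59 + √4499) - 65317) = 1/(-65317 + √(59 + √4499))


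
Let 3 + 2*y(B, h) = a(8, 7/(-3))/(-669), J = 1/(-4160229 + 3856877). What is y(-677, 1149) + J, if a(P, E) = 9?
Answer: -101926495/67647496 ≈ -1.5067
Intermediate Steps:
J = -1/303352 (J = 1/(-303352) = -1/303352 ≈ -3.2965e-6)
y(B, h) = -336/223 (y(B, h) = -3/2 + (9/(-669))/2 = -3/2 + (9*(-1/669))/2 = -3/2 + (½)*(-3/223) = -3/2 - 3/446 = -336/223)
y(-677, 1149) + J = -336/223 - 1/303352 = -101926495/67647496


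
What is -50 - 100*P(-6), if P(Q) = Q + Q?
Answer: 1150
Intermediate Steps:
P(Q) = 2*Q
-50 - 100*P(-6) = -50 - 200*(-6) = -50 - 100*(-12) = -50 + 1200 = 1150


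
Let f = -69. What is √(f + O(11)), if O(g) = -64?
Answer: I*√133 ≈ 11.533*I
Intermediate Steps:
√(f + O(11)) = √(-69 - 64) = √(-133) = I*√133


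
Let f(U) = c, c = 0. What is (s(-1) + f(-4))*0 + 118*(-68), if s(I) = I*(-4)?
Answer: -8024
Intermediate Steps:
s(I) = -4*I
f(U) = 0
(s(-1) + f(-4))*0 + 118*(-68) = (-4*(-1) + 0)*0 + 118*(-68) = (4 + 0)*0 - 8024 = 4*0 - 8024 = 0 - 8024 = -8024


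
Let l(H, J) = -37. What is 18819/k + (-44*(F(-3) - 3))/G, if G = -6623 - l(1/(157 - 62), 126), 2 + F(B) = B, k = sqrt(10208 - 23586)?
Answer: -176/3293 - 18819*I*sqrt(13378)/13378 ≈ -0.053447 - 162.71*I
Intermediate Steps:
k = I*sqrt(13378) (k = sqrt(-13378) = I*sqrt(13378) ≈ 115.66*I)
F(B) = -2 + B
G = -6586 (G = -6623 - 1*(-37) = -6623 + 37 = -6586)
18819/k + (-44*(F(-3) - 3))/G = 18819/((I*sqrt(13378))) - 44*((-2 - 3) - 3)/(-6586) = 18819*(-I*sqrt(13378)/13378) - 44*(-5 - 3)*(-1/6586) = -18819*I*sqrt(13378)/13378 - 44*(-8)*(-1/6586) = -18819*I*sqrt(13378)/13378 + 352*(-1/6586) = -18819*I*sqrt(13378)/13378 - 176/3293 = -176/3293 - 18819*I*sqrt(13378)/13378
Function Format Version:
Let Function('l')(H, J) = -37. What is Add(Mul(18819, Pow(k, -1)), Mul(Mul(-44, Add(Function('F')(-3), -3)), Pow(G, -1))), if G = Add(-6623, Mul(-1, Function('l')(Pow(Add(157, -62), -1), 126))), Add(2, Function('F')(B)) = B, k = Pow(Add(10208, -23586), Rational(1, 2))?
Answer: Add(Rational(-176, 3293), Mul(Rational(-18819, 13378), I, Pow(13378, Rational(1, 2)))) ≈ Add(-0.053447, Mul(-162.71, I))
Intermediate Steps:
k = Mul(I, Pow(13378, Rational(1, 2))) (k = Pow(-13378, Rational(1, 2)) = Mul(I, Pow(13378, Rational(1, 2))) ≈ Mul(115.66, I))
Function('F')(B) = Add(-2, B)
G = -6586 (G = Add(-6623, Mul(-1, -37)) = Add(-6623, 37) = -6586)
Add(Mul(18819, Pow(k, -1)), Mul(Mul(-44, Add(Function('F')(-3), -3)), Pow(G, -1))) = Add(Mul(18819, Pow(Mul(I, Pow(13378, Rational(1, 2))), -1)), Mul(Mul(-44, Add(Add(-2, -3), -3)), Pow(-6586, -1))) = Add(Mul(18819, Mul(Rational(-1, 13378), I, Pow(13378, Rational(1, 2)))), Mul(Mul(-44, Add(-5, -3)), Rational(-1, 6586))) = Add(Mul(Rational(-18819, 13378), I, Pow(13378, Rational(1, 2))), Mul(Mul(-44, -8), Rational(-1, 6586))) = Add(Mul(Rational(-18819, 13378), I, Pow(13378, Rational(1, 2))), Mul(352, Rational(-1, 6586))) = Add(Mul(Rational(-18819, 13378), I, Pow(13378, Rational(1, 2))), Rational(-176, 3293)) = Add(Rational(-176, 3293), Mul(Rational(-18819, 13378), I, Pow(13378, Rational(1, 2))))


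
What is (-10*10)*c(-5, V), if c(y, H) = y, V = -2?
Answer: 500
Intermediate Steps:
(-10*10)*c(-5, V) = -10*10*(-5) = -100*(-5) = 500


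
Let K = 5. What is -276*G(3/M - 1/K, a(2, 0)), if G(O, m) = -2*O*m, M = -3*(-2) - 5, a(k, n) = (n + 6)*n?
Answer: 0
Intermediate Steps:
a(k, n) = n*(6 + n) (a(k, n) = (6 + n)*n = n*(6 + n))
M = 1 (M = 6 - 5 = 1)
G(O, m) = -2*O*m
-276*G(3/M - 1/K, a(2, 0)) = -(-552)*(3/1 - 1/5)*0*(6 + 0) = -(-552)*(3*1 - 1*1/5)*0*6 = -(-552)*(3 - 1/5)*0 = -(-552)*14*0/5 = -276*0 = 0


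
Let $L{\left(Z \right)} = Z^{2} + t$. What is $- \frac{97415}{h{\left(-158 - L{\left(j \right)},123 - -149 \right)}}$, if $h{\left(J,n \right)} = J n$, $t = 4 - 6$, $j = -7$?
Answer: $\frac{19483}{11152} \approx 1.747$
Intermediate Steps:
$t = -2$ ($t = 4 - 6 = -2$)
$L{\left(Z \right)} = -2 + Z^{2}$ ($L{\left(Z \right)} = Z^{2} - 2 = -2 + Z^{2}$)
$- \frac{97415}{h{\left(-158 - L{\left(j \right)},123 - -149 \right)}} = - \frac{97415}{\left(-158 - \left(-2 + \left(-7\right)^{2}\right)\right) \left(123 - -149\right)} = - \frac{97415}{\left(-158 - \left(-2 + 49\right)\right) \left(123 + 149\right)} = - \frac{97415}{\left(-158 - 47\right) 272} = - \frac{97415}{\left(-205\right) 272} = - \frac{97415}{-55760} = \left(-97415\right) \left(- \frac{1}{55760}\right) = \frac{19483}{11152}$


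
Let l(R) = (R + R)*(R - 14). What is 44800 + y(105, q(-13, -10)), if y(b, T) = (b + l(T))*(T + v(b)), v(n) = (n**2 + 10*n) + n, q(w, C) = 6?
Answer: 154474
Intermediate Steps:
l(R) = 2*R*(-14 + R) (l(R) = (2*R)*(-14 + R) = 2*R*(-14 + R))
v(n) = n**2 + 11*n
y(b, T) = (T + b*(11 + b))*(b + 2*T*(-14 + T)) (y(b, T) = (b + 2*T*(-14 + T))*(T + b*(11 + b)) = (T + b*(11 + b))*(b + 2*T*(-14 + T)))
44800 + y(105, q(-13, -10)) = 44800 + (6*105 + 105**2*(11 + 105) + 2*6**2*(-14 + 6) + 2*6*105*(-14 + 6)*(11 + 105)) = 44800 + (630 + 11025*116 + 2*36*(-8) + 2*6*105*(-8)*116) = 44800 + (630 + 1278900 - 576 - 1169280) = 44800 + 109674 = 154474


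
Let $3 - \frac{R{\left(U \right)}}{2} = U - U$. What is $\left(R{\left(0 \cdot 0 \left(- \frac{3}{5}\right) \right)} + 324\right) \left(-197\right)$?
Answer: $-65010$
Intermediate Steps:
$R{\left(U \right)} = 6$ ($R{\left(U \right)} = 6 - 2 \left(U - U\right) = 6 - 0 = 6 + 0 = 6$)
$\left(R{\left(0 \cdot 0 \left(- \frac{3}{5}\right) \right)} + 324\right) \left(-197\right) = \left(6 + 324\right) \left(-197\right) = 330 \left(-197\right) = -65010$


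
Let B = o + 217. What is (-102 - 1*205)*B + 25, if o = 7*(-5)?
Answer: -55849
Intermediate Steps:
o = -35
B = 182 (B = -35 + 217 = 182)
(-102 - 1*205)*B + 25 = (-102 - 1*205)*182 + 25 = (-102 - 205)*182 + 25 = -307*182 + 25 = -55874 + 25 = -55849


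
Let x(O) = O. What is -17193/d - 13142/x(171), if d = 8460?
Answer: -12680147/160740 ≈ -78.886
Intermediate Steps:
-17193/d - 13142/x(171) = -17193/8460 - 13142/171 = -17193*1/8460 - 13142*1/171 = -5731/2820 - 13142/171 = -12680147/160740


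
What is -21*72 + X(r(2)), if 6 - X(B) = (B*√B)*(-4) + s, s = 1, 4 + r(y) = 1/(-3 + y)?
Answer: -1507 - 20*I*√5 ≈ -1507.0 - 44.721*I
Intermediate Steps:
r(y) = -4 + 1/(-3 + y)
X(B) = 5 + 4*B^(3/2) (X(B) = 6 - ((B*√B)*(-4) + 1) = 6 - (B^(3/2)*(-4) + 1) = 6 - (-4*B^(3/2) + 1) = 6 - (1 - 4*B^(3/2)) = 6 + (-1 + 4*B^(3/2)) = 5 + 4*B^(3/2))
-21*72 + X(r(2)) = -21*72 + (5 + 4*((13 - 4*2)/(-3 + 2))^(3/2)) = -1512 + (5 + 4*((13 - 8)/(-1))^(3/2)) = -1512 + (5 + 4*(-1*5)^(3/2)) = -1512 + (5 + 4*(-5)^(3/2)) = -1512 + (5 + 4*(-5*I*√5)) = -1512 + (5 - 20*I*√5) = -1507 - 20*I*√5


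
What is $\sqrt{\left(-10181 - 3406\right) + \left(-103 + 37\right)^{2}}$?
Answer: $i \sqrt{9231} \approx 96.078 i$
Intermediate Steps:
$\sqrt{\left(-10181 - 3406\right) + \left(-103 + 37\right)^{2}} = \sqrt{\left(-10181 - 3406\right) + \left(-66\right)^{2}} = \sqrt{-13587 + 4356} = \sqrt{-9231} = i \sqrt{9231}$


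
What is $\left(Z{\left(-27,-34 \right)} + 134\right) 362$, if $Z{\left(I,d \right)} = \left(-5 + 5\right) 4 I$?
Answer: $48508$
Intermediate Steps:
$Z{\left(I,d \right)} = 0$ ($Z{\left(I,d \right)} = 0 \cdot 4 I = 0 I = 0$)
$\left(Z{\left(-27,-34 \right)} + 134\right) 362 = \left(0 + 134\right) 362 = 134 \cdot 362 = 48508$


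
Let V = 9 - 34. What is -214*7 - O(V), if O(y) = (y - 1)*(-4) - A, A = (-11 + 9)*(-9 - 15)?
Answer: -1554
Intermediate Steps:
A = 48 (A = -2*(-24) = 48)
V = -25
O(y) = -44 - 4*y (O(y) = (y - 1)*(-4) - 1*48 = (-1 + y)*(-4) - 48 = (4 - 4*y) - 48 = -44 - 4*y)
-214*7 - O(V) = -214*7 - (-44 - 4*(-25)) = -1498 - (-44 + 100) = -1498 - 1*56 = -1498 - 56 = -1554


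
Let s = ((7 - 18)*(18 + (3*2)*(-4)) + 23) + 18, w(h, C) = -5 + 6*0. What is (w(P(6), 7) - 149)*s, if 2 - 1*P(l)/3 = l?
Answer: -16478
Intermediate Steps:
P(l) = 6 - 3*l
w(h, C) = -5 (w(h, C) = -5 + 0 = -5)
s = 107 (s = (-11*(18 + 6*(-4)) + 23) + 18 = (-11*(18 - 24) + 23) + 18 = (-11*(-6) + 23) + 18 = (66 + 23) + 18 = 89 + 18 = 107)
(w(P(6), 7) - 149)*s = (-5 - 149)*107 = -154*107 = -16478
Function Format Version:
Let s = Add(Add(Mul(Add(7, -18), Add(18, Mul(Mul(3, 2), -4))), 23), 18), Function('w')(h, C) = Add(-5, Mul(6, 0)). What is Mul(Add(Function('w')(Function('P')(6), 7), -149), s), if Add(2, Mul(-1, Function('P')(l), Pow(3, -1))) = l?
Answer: -16478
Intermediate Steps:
Function('P')(l) = Add(6, Mul(-3, l))
Function('w')(h, C) = -5 (Function('w')(h, C) = Add(-5, 0) = -5)
s = 107 (s = Add(Add(Mul(-11, Add(18, Mul(6, -4))), 23), 18) = Add(Add(Mul(-11, Add(18, -24)), 23), 18) = Add(Add(Mul(-11, -6), 23), 18) = Add(Add(66, 23), 18) = Add(89, 18) = 107)
Mul(Add(Function('w')(Function('P')(6), 7), -149), s) = Mul(Add(-5, -149), 107) = Mul(-154, 107) = -16478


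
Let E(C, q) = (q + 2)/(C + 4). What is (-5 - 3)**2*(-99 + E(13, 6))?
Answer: -107200/17 ≈ -6305.9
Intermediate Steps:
E(C, q) = (2 + q)/(4 + C)
(-5 - 3)**2*(-99 + E(13, 6)) = (-5 - 3)**2*(-99 + (2 + 6)/(4 + 13)) = (-8)**2*(-99 + 8/17) = 64*(-99 + (1/17)*8) = 64*(-99 + 8/17) = 64*(-1675/17) = -107200/17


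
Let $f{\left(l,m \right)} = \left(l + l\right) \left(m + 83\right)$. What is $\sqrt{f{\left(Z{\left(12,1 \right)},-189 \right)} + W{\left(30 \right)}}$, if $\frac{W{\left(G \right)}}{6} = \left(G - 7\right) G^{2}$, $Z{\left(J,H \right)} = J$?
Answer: $2 \sqrt{30414} \approx 348.79$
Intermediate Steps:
$W{\left(G \right)} = 6 G^{2} \left(-7 + G\right)$ ($W{\left(G \right)} = 6 \left(G - 7\right) G^{2} = 6 \left(-7 + G\right) G^{2} = 6 G^{2} \left(-7 + G\right)$)
$f{\left(l,m \right)} = 2 l \left(83 + m\right)$
$\sqrt{f{\left(Z{\left(12,1 \right)},-189 \right)} + W{\left(30 \right)}} = \sqrt{2 \cdot 12 \left(83 - 189\right) + 6 \cdot 30^{2} \left(-7 + 30\right)} = \sqrt{2 \cdot 12 \left(-106\right) + 6 \cdot 900 \cdot 23} = \sqrt{-2544 + 124200} = \sqrt{121656} = 2 \sqrt{30414}$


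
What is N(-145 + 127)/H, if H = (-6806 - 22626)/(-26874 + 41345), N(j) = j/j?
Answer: -14471/29432 ≈ -0.49168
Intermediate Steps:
N(j) = 1
H = -29432/14471 ≈ -2.0339
N(-145 + 127)/H = 1/(-29432/14471) = 1*(-14471/29432) = -14471/29432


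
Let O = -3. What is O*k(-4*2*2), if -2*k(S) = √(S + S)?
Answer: 6*I*√2 ≈ 8.4853*I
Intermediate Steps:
k(S) = -√2*√S/2 (k(S) = -√(S + S)/2 = -√2*√S/2)
O*k(-4*2*2) = -(-3)*√2*√(-4*2*2)/2 = -(-3)*√2*√(-8*2)/2 = -(-3)*√2*√(-16)/2 = -(-3)*√2*4*I/2 = -(-6)*I*√2 = 6*I*√2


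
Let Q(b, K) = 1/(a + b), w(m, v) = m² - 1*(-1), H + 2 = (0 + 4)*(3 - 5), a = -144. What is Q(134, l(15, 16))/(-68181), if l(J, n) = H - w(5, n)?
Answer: 1/681810 ≈ 1.4667e-6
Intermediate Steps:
H = -10 (H = -2 + (0 + 4)*(3 - 5) = -2 + 4*(-2) = -2 - 8 = -10)
w(m, v) = 1 + m² (w(m, v) = m² + 1 = 1 + m²)
l(J, n) = -36 (l(J, n) = -10 - (1 + 5²) = -10 - (1 + 25) = -10 - 1*26 = -10 - 26 = -36)
Q(b, K) = 1/(-144 + b)
Q(134, l(15, 16))/(-68181) = 1/((-144 + 134)*(-68181)) = -1/68181/(-10) = -⅒*(-1/68181) = 1/681810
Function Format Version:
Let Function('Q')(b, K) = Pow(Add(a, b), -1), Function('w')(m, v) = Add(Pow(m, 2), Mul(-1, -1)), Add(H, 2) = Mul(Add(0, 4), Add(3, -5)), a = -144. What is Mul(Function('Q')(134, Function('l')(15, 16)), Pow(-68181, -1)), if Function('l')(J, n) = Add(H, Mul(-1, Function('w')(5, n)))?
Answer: Rational(1, 681810) ≈ 1.4667e-6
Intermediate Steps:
H = -10 (H = Add(-2, Mul(Add(0, 4), Add(3, -5))) = Add(-2, Mul(4, -2)) = Add(-2, -8) = -10)
Function('w')(m, v) = Add(1, Pow(m, 2)) (Function('w')(m, v) = Add(Pow(m, 2), 1) = Add(1, Pow(m, 2)))
Function('l')(J, n) = -36 (Function('l')(J, n) = Add(-10, Mul(-1, Add(1, Pow(5, 2)))) = Add(-10, Mul(-1, Add(1, 25))) = Add(-10, Mul(-1, 26)) = Add(-10, -26) = -36)
Function('Q')(b, K) = Pow(Add(-144, b), -1)
Mul(Function('Q')(134, Function('l')(15, 16)), Pow(-68181, -1)) = Mul(Pow(Add(-144, 134), -1), Pow(-68181, -1)) = Mul(Pow(-10, -1), Rational(-1, 68181)) = Mul(Rational(-1, 10), Rational(-1, 68181)) = Rational(1, 681810)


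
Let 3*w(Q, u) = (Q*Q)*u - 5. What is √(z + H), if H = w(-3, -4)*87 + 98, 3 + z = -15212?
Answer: I*√16306 ≈ 127.69*I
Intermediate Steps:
z = -15215 (z = -3 - 15212 = -15215)
w(Q, u) = -5/3 + u*Q²/3 (w(Q, u) = ((Q*Q)*u - 5)/3 = (Q²*u - 5)/3 = (u*Q² - 5)/3 = (-5 + u*Q²)/3 = -5/3 + u*Q²/3)
H = -1091 (H = (-5/3 + (⅓)*(-4)*(-3)²)*87 + 98 = (-5/3 + (⅓)*(-4)*9)*87 + 98 = (-5/3 - 12)*87 + 98 = -41/3*87 + 98 = -1189 + 98 = -1091)
√(z + H) = √(-15215 - 1091) = √(-16306) = I*√16306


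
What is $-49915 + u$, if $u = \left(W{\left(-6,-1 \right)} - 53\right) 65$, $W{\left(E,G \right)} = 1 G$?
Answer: $-53425$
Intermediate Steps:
$W{\left(E,G \right)} = G$
$u = -3510$ ($u = \left(-1 - 53\right) 65 = \left(-54\right) 65 = -3510$)
$-49915 + u = -49915 - 3510 = -53425$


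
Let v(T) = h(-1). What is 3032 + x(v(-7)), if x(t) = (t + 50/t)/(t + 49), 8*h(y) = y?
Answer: 1182311/391 ≈ 3023.8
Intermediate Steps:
h(y) = y/8
v(T) = -1/8 (v(T) = (1/8)*(-1) = -1/8)
x(t) = (t + 50/t)/(49 + t)
3032 + x(v(-7)) = 3032 + (50 + (-1/8)**2)/((-1/8)*(49 - 1/8)) = 3032 - 8*(50 + 1/64)/391/8 = 3032 - 8*8/391*3201/64 = 3032 - 3201/391 = 1182311/391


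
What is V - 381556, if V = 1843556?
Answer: 1462000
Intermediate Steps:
V - 381556 = 1843556 - 381556 = 1462000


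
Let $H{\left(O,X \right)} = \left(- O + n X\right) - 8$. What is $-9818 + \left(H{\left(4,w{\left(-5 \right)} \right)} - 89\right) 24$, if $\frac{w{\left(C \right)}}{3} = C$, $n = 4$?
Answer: $-13682$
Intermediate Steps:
$w{\left(C \right)} = 3 C$
$H{\left(O,X \right)} = -8 - O + 4 X$ ($H{\left(O,X \right)} = \left(- O + 4 X\right) - 8 = -8 - O + 4 X$)
$-9818 + \left(H{\left(4,w{\left(-5 \right)} \right)} - 89\right) 24 = -9818 + \left(\left(-8 - 4 + 4 \cdot 3 \left(-5\right)\right) - 89\right) 24 = -9818 + \left(\left(-8 - 4 + 4 \left(-15\right)\right) - 89\right) 24 = -9818 + \left(\left(-8 - 4 - 60\right) - 89\right) 24 = -9818 + \left(-72 - 89\right) 24 = -9818 - 3864 = -13682$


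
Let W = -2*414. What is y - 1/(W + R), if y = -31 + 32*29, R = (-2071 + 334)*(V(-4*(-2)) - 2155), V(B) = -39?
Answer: 3417704549/3810150 ≈ 897.00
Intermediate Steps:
W = -828
R = 3810978 (R = (-2071 + 334)*(-39 - 2155) = -1737*(-2194) = 3810978)
y = 897 (y = -31 + 928 = 897)
y - 1/(W + R) = 897 - 1/(-828 + 3810978) = 897 - 1/3810150 = 3417704549/3810150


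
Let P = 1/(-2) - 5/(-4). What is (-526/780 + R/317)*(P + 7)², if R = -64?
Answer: -104106091/1978080 ≈ -52.630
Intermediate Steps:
P = ¾ (P = 1*(-½) - 5*(-¼) = -½ + 5/4 = ¾ ≈ 0.75000)
(-526/780 + R/317)*(P + 7)² = (-526/780 - 64/317)*(¾ + 7)² = (-526*1/780 - 64*1/317)*(31/4)² = (-263/390 - 64/317)*(961/16) = -108331/123630*961/16 = -104106091/1978080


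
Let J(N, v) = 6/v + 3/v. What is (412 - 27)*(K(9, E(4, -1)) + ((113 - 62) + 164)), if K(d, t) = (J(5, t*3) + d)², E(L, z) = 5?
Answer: 591283/5 ≈ 1.1826e+5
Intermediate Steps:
J(N, v) = 9/v
K(d, t) = (d + 3/t)² (K(d, t) = (9/((t*3)) + d)² = (9/((3*t)) + d)² = (9*(1/(3*t)) + d)² = (3/t + d)² = (d + 3/t)²)
(412 - 27)*(K(9, E(4, -1)) + ((113 - 62) + 164)) = (412 - 27)*((3 + 9*5)²/5² + ((113 - 62) + 164)) = 385*((3 + 45)²/25 + (51 + 164)) = 385*((1/25)*48² + 215) = 385*((1/25)*2304 + 215) = 385*(2304/25 + 215) = 385*(7679/25) = 591283/5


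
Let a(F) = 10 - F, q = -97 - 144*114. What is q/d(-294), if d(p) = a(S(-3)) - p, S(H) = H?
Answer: -16513/307 ≈ -53.788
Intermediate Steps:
q = -16513 (q = -97 - 16416 = -16513)
d(p) = 13 - p (d(p) = (10 - 1*(-3)) - p = (10 + 3) - p = 13 - p)
q/d(-294) = -16513/(13 - 1*(-294)) = -16513/(13 + 294) = -16513/307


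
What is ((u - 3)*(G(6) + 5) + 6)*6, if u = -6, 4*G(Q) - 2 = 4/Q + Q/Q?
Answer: -567/2 ≈ -283.50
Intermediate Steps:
G(Q) = 3/4 + 1/Q (G(Q) = 1/2 + (4/Q + Q/Q)/4 = 1/2 + (4/Q + 1)/4 = 1/2 + (1 + 4/Q)/4 = 1/2 + (1/4 + 1/Q) = 3/4 + 1/Q)
((u - 3)*(G(6) + 5) + 6)*6 = ((-6 - 3)*((3/4 + 1/6) + 5) + 6)*6 = (-9*((3/4 + 1/6) + 5) + 6)*6 = (-9*(11/12 + 5) + 6)*6 = (-9*71/12 + 6)*6 = (-213/4 + 6)*6 = -189/4*6 = -567/2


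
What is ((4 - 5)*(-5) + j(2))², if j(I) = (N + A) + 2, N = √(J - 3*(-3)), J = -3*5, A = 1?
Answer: (8 + I*√6)² ≈ 58.0 + 39.192*I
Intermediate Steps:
J = -15
N = I*√6 (N = √(-15 - 3*(-3)) = √(-15 + 9) = √(-6) = I*√6 ≈ 2.4495*I)
j(I) = 3 + I*√6 (j(I) = (I*√6 + 1) + 2 = (1 + I*√6) + 2 = 3 + I*√6)
((4 - 5)*(-5) + j(2))² = ((4 - 5)*(-5) + (3 + I*√6))² = (-1*(-5) + (3 + I*√6))² = (5 + (3 + I*√6))² = (8 + I*√6)²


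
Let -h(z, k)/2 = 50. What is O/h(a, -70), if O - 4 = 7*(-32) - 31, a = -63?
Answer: 251/100 ≈ 2.5100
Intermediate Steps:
h(z, k) = -100 (h(z, k) = -2*50 = -100)
O = -251 (O = 4 + (7*(-32) - 31) = 4 + (-224 - 31) = 4 - 255 = -251)
O/h(a, -70) = -251/(-100) = -251*(-1/100) = 251/100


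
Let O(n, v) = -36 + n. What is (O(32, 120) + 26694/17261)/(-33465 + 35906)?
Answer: -42350/42134101 ≈ -0.0010051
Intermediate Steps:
(O(32, 120) + 26694/17261)/(-33465 + 35906) = ((-36 + 32) + 26694/17261)/(-33465 + 35906) = (-4 + 26694*(1/17261))/2441 = (-4 + 26694/17261)*(1/2441) = -42350/17261*1/2441 = -42350/42134101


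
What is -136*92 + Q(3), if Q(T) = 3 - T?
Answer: -12512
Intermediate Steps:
-136*92 + Q(3) = -136*92 + (3 - 1*3) = -12512 + (3 - 3) = -12512 + 0 = -12512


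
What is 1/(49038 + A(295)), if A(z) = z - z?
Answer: 1/49038 ≈ 2.0392e-5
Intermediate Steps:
A(z) = 0
1/(49038 + A(295)) = 1/(49038 + 0) = 1/49038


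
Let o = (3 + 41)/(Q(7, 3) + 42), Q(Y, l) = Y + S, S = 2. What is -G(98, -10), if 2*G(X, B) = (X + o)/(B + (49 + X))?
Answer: -2521/6987 ≈ -0.36081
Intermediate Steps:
Q(Y, l) = 2 + Y (Q(Y, l) = Y + 2 = 2 + Y)
o = 44/51 (o = (3 + 41)/((2 + 7) + 42) = 44/(9 + 42) = 44/51 ≈ 0.86275)
G(X, B) = (44/51 + X)/(2*(49 + B + X)) (G(X, B) = ((X + 44/51)/(B + (49 + X)))/2 = ((44/51 + X)/(49 + B + X))/2 = (44/51 + X)/(2*(49 + B + X)))
-G(98, -10) = -(22/51 + (½)*98)/(49 - 10 + 98) = -(22/51 + 49)/137 = -2521/(137*51) = -1*2521/6987 = -2521/6987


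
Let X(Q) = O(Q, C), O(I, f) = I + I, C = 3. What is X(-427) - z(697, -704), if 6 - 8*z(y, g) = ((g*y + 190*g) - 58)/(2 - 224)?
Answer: -446765/888 ≈ -503.11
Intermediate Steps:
O(I, f) = 2*I
X(Q) = 2*Q
z(y, g) = 637/888 + 95*g/888 + g*y/1776 (z(y, g) = ¾ - ((g*y + 190*g) - 58)/(8*(2 - 224)) = ¾ - ((190*g + g*y) - 58)/(8*(-222)) = ¾ - (-58 + 190*g + g*y)*(-1)/(8*222) = ¾ - (29/111 - 95*g/111 - g*y/222)/8 = ¾ + (-29/888 + 95*g/888 + g*y/1776) = 637/888 + 95*g/888 + g*y/1776)
X(-427) - z(697, -704) = 2*(-427) - (637/888 + (95/888)*(-704) + (1/1776)*(-704)*697) = -854 - (637/888 - 8360/111 - 30668/111) = -854 - 1*(-311587/888) = -854 + 311587/888 = -446765/888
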